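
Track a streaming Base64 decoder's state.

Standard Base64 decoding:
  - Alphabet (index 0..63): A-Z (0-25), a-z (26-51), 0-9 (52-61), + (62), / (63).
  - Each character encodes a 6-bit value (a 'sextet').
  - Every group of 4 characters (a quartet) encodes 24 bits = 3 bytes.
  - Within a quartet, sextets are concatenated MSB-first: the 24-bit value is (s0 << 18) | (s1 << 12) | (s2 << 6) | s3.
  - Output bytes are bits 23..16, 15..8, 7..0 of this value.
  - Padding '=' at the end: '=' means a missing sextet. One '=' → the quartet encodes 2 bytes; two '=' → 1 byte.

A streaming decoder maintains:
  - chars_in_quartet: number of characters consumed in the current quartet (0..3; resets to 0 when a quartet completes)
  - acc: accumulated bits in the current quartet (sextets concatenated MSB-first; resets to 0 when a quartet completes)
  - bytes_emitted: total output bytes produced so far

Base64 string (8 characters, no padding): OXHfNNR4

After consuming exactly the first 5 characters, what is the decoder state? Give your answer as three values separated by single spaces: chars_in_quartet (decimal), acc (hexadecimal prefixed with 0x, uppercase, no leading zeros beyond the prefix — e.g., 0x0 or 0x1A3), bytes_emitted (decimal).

Answer: 1 0xD 3

Derivation:
After char 0 ('O'=14): chars_in_quartet=1 acc=0xE bytes_emitted=0
After char 1 ('X'=23): chars_in_quartet=2 acc=0x397 bytes_emitted=0
After char 2 ('H'=7): chars_in_quartet=3 acc=0xE5C7 bytes_emitted=0
After char 3 ('f'=31): chars_in_quartet=4 acc=0x3971DF -> emit 39 71 DF, reset; bytes_emitted=3
After char 4 ('N'=13): chars_in_quartet=1 acc=0xD bytes_emitted=3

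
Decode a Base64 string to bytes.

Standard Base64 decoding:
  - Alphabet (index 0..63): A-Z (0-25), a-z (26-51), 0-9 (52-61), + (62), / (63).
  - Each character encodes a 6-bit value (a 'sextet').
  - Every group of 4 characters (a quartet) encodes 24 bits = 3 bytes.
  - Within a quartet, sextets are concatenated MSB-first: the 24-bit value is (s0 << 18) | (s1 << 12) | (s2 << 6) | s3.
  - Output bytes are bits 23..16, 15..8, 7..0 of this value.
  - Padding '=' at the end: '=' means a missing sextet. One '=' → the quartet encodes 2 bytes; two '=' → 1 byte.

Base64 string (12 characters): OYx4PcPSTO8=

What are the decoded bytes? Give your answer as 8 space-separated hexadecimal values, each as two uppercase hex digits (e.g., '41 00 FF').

After char 0 ('O'=14): chars_in_quartet=1 acc=0xE bytes_emitted=0
After char 1 ('Y'=24): chars_in_quartet=2 acc=0x398 bytes_emitted=0
After char 2 ('x'=49): chars_in_quartet=3 acc=0xE631 bytes_emitted=0
After char 3 ('4'=56): chars_in_quartet=4 acc=0x398C78 -> emit 39 8C 78, reset; bytes_emitted=3
After char 4 ('P'=15): chars_in_quartet=1 acc=0xF bytes_emitted=3
After char 5 ('c'=28): chars_in_quartet=2 acc=0x3DC bytes_emitted=3
After char 6 ('P'=15): chars_in_quartet=3 acc=0xF70F bytes_emitted=3
After char 7 ('S'=18): chars_in_quartet=4 acc=0x3DC3D2 -> emit 3D C3 D2, reset; bytes_emitted=6
After char 8 ('T'=19): chars_in_quartet=1 acc=0x13 bytes_emitted=6
After char 9 ('O'=14): chars_in_quartet=2 acc=0x4CE bytes_emitted=6
After char 10 ('8'=60): chars_in_quartet=3 acc=0x133BC bytes_emitted=6
Padding '=': partial quartet acc=0x133BC -> emit 4C EF; bytes_emitted=8

Answer: 39 8C 78 3D C3 D2 4C EF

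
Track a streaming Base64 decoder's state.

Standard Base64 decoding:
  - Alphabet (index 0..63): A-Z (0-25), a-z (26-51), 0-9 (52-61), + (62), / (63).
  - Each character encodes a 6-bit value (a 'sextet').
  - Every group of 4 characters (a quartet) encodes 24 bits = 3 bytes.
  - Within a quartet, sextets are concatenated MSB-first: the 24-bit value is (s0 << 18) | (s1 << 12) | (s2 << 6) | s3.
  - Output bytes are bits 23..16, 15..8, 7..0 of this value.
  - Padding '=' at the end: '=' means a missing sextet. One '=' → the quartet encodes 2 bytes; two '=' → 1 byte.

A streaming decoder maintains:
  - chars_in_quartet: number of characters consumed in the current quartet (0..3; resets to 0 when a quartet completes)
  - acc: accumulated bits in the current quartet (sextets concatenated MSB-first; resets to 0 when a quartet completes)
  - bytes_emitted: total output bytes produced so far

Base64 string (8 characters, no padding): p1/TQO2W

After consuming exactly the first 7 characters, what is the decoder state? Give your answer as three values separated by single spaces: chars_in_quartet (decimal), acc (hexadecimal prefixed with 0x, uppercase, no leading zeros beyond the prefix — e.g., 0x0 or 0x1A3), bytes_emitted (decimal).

After char 0 ('p'=41): chars_in_quartet=1 acc=0x29 bytes_emitted=0
After char 1 ('1'=53): chars_in_quartet=2 acc=0xA75 bytes_emitted=0
After char 2 ('/'=63): chars_in_quartet=3 acc=0x29D7F bytes_emitted=0
After char 3 ('T'=19): chars_in_quartet=4 acc=0xA75FD3 -> emit A7 5F D3, reset; bytes_emitted=3
After char 4 ('Q'=16): chars_in_quartet=1 acc=0x10 bytes_emitted=3
After char 5 ('O'=14): chars_in_quartet=2 acc=0x40E bytes_emitted=3
After char 6 ('2'=54): chars_in_quartet=3 acc=0x103B6 bytes_emitted=3

Answer: 3 0x103B6 3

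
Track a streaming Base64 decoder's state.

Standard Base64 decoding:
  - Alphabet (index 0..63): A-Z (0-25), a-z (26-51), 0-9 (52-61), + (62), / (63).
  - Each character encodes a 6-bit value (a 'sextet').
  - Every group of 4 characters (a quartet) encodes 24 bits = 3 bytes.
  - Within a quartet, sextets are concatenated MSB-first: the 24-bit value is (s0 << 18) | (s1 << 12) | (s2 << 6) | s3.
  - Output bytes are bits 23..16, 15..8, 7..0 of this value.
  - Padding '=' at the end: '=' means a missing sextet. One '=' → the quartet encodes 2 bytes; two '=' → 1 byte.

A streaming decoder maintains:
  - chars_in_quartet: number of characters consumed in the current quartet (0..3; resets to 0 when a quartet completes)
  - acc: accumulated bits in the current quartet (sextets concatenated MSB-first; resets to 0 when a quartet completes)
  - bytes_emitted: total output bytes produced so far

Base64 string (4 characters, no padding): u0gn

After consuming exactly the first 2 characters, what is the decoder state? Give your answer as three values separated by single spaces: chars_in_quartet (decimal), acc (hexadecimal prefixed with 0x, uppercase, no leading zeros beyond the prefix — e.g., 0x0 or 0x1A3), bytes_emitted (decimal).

Answer: 2 0xBB4 0

Derivation:
After char 0 ('u'=46): chars_in_quartet=1 acc=0x2E bytes_emitted=0
After char 1 ('0'=52): chars_in_quartet=2 acc=0xBB4 bytes_emitted=0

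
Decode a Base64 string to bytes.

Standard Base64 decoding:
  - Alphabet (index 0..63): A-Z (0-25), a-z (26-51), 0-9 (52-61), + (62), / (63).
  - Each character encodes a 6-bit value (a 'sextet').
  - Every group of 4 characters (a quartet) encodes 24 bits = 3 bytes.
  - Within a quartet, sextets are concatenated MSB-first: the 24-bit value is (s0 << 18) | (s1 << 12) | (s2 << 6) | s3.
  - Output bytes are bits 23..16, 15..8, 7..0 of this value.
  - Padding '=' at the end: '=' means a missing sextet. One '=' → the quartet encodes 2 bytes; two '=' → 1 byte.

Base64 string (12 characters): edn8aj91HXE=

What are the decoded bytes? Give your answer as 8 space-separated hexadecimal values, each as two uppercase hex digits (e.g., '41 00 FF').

Answer: 79 D9 FC 6A 3F 75 1D 71

Derivation:
After char 0 ('e'=30): chars_in_quartet=1 acc=0x1E bytes_emitted=0
After char 1 ('d'=29): chars_in_quartet=2 acc=0x79D bytes_emitted=0
After char 2 ('n'=39): chars_in_quartet=3 acc=0x1E767 bytes_emitted=0
After char 3 ('8'=60): chars_in_quartet=4 acc=0x79D9FC -> emit 79 D9 FC, reset; bytes_emitted=3
After char 4 ('a'=26): chars_in_quartet=1 acc=0x1A bytes_emitted=3
After char 5 ('j'=35): chars_in_quartet=2 acc=0x6A3 bytes_emitted=3
After char 6 ('9'=61): chars_in_quartet=3 acc=0x1A8FD bytes_emitted=3
After char 7 ('1'=53): chars_in_quartet=4 acc=0x6A3F75 -> emit 6A 3F 75, reset; bytes_emitted=6
After char 8 ('H'=7): chars_in_quartet=1 acc=0x7 bytes_emitted=6
After char 9 ('X'=23): chars_in_quartet=2 acc=0x1D7 bytes_emitted=6
After char 10 ('E'=4): chars_in_quartet=3 acc=0x75C4 bytes_emitted=6
Padding '=': partial quartet acc=0x75C4 -> emit 1D 71; bytes_emitted=8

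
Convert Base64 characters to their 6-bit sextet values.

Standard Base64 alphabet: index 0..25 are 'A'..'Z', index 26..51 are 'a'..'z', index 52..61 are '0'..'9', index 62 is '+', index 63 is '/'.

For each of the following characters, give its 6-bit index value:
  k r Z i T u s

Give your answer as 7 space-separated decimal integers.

Answer: 36 43 25 34 19 46 44

Derivation:
'k': a..z range, 26 + ord('k') − ord('a') = 36
'r': a..z range, 26 + ord('r') − ord('a') = 43
'Z': A..Z range, ord('Z') − ord('A') = 25
'i': a..z range, 26 + ord('i') − ord('a') = 34
'T': A..Z range, ord('T') − ord('A') = 19
'u': a..z range, 26 + ord('u') − ord('a') = 46
's': a..z range, 26 + ord('s') − ord('a') = 44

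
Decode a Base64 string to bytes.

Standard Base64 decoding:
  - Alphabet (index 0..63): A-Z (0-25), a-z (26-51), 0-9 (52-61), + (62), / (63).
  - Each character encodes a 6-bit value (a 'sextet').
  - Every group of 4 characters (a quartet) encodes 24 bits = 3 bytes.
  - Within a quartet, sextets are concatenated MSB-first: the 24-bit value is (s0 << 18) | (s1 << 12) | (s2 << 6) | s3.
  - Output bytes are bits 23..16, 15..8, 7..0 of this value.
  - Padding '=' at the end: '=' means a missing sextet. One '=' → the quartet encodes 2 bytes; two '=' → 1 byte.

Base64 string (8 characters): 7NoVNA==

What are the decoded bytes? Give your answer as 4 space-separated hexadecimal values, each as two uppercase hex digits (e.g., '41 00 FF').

After char 0 ('7'=59): chars_in_quartet=1 acc=0x3B bytes_emitted=0
After char 1 ('N'=13): chars_in_quartet=2 acc=0xECD bytes_emitted=0
After char 2 ('o'=40): chars_in_quartet=3 acc=0x3B368 bytes_emitted=0
After char 3 ('V'=21): chars_in_quartet=4 acc=0xECDA15 -> emit EC DA 15, reset; bytes_emitted=3
After char 4 ('N'=13): chars_in_quartet=1 acc=0xD bytes_emitted=3
After char 5 ('A'=0): chars_in_quartet=2 acc=0x340 bytes_emitted=3
Padding '==': partial quartet acc=0x340 -> emit 34; bytes_emitted=4

Answer: EC DA 15 34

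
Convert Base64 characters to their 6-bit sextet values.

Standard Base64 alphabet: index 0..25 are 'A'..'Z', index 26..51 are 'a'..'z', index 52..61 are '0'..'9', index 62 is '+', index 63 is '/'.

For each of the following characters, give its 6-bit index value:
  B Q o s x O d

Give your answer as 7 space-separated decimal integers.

'B': A..Z range, ord('B') − ord('A') = 1
'Q': A..Z range, ord('Q') − ord('A') = 16
'o': a..z range, 26 + ord('o') − ord('a') = 40
's': a..z range, 26 + ord('s') − ord('a') = 44
'x': a..z range, 26 + ord('x') − ord('a') = 49
'O': A..Z range, ord('O') − ord('A') = 14
'd': a..z range, 26 + ord('d') − ord('a') = 29

Answer: 1 16 40 44 49 14 29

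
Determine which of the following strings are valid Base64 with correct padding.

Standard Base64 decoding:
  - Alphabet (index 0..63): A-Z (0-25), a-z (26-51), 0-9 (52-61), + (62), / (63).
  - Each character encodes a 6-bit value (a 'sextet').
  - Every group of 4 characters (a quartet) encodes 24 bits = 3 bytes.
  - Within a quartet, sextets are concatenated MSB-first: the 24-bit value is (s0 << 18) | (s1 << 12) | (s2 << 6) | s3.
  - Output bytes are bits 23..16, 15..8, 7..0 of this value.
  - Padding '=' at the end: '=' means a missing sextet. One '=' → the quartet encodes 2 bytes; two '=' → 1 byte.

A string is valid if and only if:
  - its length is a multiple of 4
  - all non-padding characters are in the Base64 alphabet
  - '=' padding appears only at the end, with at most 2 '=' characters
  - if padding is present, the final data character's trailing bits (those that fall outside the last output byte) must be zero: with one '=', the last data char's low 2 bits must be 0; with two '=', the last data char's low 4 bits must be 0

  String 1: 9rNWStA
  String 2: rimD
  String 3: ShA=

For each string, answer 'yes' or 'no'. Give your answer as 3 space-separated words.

Answer: no yes yes

Derivation:
String 1: '9rNWStA' → invalid (len=7 not mult of 4)
String 2: 'rimD' → valid
String 3: 'ShA=' → valid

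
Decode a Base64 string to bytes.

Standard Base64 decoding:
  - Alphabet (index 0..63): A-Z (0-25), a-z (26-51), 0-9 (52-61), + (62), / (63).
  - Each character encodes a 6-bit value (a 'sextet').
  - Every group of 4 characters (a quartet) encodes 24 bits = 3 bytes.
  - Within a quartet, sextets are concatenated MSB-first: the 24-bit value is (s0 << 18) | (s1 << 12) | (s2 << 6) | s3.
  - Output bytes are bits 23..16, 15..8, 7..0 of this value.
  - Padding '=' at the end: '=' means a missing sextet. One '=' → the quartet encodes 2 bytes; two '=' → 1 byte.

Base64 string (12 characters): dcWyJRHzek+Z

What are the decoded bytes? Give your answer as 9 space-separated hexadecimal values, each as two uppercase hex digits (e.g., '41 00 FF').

Answer: 75 C5 B2 25 11 F3 7A 4F 99

Derivation:
After char 0 ('d'=29): chars_in_quartet=1 acc=0x1D bytes_emitted=0
After char 1 ('c'=28): chars_in_quartet=2 acc=0x75C bytes_emitted=0
After char 2 ('W'=22): chars_in_quartet=3 acc=0x1D716 bytes_emitted=0
After char 3 ('y'=50): chars_in_quartet=4 acc=0x75C5B2 -> emit 75 C5 B2, reset; bytes_emitted=3
After char 4 ('J'=9): chars_in_quartet=1 acc=0x9 bytes_emitted=3
After char 5 ('R'=17): chars_in_quartet=2 acc=0x251 bytes_emitted=3
After char 6 ('H'=7): chars_in_quartet=3 acc=0x9447 bytes_emitted=3
After char 7 ('z'=51): chars_in_quartet=4 acc=0x2511F3 -> emit 25 11 F3, reset; bytes_emitted=6
After char 8 ('e'=30): chars_in_quartet=1 acc=0x1E bytes_emitted=6
After char 9 ('k'=36): chars_in_quartet=2 acc=0x7A4 bytes_emitted=6
After char 10 ('+'=62): chars_in_quartet=3 acc=0x1E93E bytes_emitted=6
After char 11 ('Z'=25): chars_in_quartet=4 acc=0x7A4F99 -> emit 7A 4F 99, reset; bytes_emitted=9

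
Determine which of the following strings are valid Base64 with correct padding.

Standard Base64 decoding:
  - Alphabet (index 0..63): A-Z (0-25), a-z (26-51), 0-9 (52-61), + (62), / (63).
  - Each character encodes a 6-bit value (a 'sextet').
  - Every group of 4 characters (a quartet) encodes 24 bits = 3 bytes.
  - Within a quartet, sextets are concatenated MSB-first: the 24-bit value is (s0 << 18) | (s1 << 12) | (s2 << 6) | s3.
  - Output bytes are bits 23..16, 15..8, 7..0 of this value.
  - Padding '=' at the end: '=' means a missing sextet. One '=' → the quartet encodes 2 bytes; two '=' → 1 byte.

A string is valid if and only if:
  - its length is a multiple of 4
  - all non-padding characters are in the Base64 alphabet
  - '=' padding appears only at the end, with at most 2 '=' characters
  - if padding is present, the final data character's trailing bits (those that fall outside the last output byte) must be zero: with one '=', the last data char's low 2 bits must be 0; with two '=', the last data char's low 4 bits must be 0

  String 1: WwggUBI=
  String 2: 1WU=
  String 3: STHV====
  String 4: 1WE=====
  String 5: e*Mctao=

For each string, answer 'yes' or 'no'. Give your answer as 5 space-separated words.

Answer: yes yes no no no

Derivation:
String 1: 'WwggUBI=' → valid
String 2: '1WU=' → valid
String 3: 'STHV====' → invalid (4 pad chars (max 2))
String 4: '1WE=====' → invalid (5 pad chars (max 2))
String 5: 'e*Mctao=' → invalid (bad char(s): ['*'])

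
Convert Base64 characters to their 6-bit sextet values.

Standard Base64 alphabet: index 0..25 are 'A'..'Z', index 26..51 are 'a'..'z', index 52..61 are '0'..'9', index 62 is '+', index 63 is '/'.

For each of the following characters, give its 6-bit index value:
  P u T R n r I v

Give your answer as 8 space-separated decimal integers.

'P': A..Z range, ord('P') − ord('A') = 15
'u': a..z range, 26 + ord('u') − ord('a') = 46
'T': A..Z range, ord('T') − ord('A') = 19
'R': A..Z range, ord('R') − ord('A') = 17
'n': a..z range, 26 + ord('n') − ord('a') = 39
'r': a..z range, 26 + ord('r') − ord('a') = 43
'I': A..Z range, ord('I') − ord('A') = 8
'v': a..z range, 26 + ord('v') − ord('a') = 47

Answer: 15 46 19 17 39 43 8 47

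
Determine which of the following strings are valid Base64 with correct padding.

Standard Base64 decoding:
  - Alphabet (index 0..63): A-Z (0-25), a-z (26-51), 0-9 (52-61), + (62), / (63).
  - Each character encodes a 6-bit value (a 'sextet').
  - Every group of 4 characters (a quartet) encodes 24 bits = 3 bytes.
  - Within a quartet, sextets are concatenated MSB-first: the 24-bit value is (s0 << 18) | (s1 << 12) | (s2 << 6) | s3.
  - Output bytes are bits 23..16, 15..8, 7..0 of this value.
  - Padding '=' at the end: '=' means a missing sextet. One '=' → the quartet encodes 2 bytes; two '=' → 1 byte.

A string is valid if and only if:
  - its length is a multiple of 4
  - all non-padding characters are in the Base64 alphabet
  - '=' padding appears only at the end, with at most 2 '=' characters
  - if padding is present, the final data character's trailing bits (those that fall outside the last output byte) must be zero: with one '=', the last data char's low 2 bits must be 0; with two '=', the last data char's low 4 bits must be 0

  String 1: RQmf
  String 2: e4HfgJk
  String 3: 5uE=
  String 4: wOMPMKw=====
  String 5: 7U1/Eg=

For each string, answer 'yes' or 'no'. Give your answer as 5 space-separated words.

Answer: yes no yes no no

Derivation:
String 1: 'RQmf' → valid
String 2: 'e4HfgJk' → invalid (len=7 not mult of 4)
String 3: '5uE=' → valid
String 4: 'wOMPMKw=====' → invalid (5 pad chars (max 2))
String 5: '7U1/Eg=' → invalid (len=7 not mult of 4)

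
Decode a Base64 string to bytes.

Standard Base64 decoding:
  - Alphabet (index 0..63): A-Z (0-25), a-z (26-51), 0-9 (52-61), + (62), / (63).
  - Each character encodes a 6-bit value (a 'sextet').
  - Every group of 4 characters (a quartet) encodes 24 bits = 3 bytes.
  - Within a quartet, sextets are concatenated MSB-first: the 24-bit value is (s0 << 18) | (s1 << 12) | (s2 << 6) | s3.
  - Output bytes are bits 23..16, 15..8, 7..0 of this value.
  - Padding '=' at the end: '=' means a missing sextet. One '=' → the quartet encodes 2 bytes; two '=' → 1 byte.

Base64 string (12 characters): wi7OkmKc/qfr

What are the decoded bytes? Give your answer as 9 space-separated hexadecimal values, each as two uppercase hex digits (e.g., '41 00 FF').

Answer: C2 2E CE 92 62 9C FE A7 EB

Derivation:
After char 0 ('w'=48): chars_in_quartet=1 acc=0x30 bytes_emitted=0
After char 1 ('i'=34): chars_in_quartet=2 acc=0xC22 bytes_emitted=0
After char 2 ('7'=59): chars_in_quartet=3 acc=0x308BB bytes_emitted=0
After char 3 ('O'=14): chars_in_quartet=4 acc=0xC22ECE -> emit C2 2E CE, reset; bytes_emitted=3
After char 4 ('k'=36): chars_in_quartet=1 acc=0x24 bytes_emitted=3
After char 5 ('m'=38): chars_in_quartet=2 acc=0x926 bytes_emitted=3
After char 6 ('K'=10): chars_in_quartet=3 acc=0x2498A bytes_emitted=3
After char 7 ('c'=28): chars_in_quartet=4 acc=0x92629C -> emit 92 62 9C, reset; bytes_emitted=6
After char 8 ('/'=63): chars_in_quartet=1 acc=0x3F bytes_emitted=6
After char 9 ('q'=42): chars_in_quartet=2 acc=0xFEA bytes_emitted=6
After char 10 ('f'=31): chars_in_quartet=3 acc=0x3FA9F bytes_emitted=6
After char 11 ('r'=43): chars_in_quartet=4 acc=0xFEA7EB -> emit FE A7 EB, reset; bytes_emitted=9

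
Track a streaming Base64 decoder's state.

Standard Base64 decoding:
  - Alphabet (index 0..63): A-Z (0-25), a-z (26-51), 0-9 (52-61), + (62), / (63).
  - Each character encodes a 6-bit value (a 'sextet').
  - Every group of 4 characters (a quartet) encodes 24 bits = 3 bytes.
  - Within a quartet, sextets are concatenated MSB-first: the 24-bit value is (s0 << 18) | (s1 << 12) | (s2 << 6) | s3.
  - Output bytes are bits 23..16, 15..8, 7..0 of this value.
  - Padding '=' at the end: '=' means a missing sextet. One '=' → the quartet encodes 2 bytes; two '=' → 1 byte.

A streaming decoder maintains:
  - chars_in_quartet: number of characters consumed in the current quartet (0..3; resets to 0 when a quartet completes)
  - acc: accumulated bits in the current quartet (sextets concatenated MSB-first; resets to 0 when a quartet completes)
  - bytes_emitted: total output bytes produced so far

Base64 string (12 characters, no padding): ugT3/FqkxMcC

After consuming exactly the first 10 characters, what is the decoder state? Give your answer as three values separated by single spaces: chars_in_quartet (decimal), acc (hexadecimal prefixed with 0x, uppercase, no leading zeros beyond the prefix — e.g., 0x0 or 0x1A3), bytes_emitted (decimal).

After char 0 ('u'=46): chars_in_quartet=1 acc=0x2E bytes_emitted=0
After char 1 ('g'=32): chars_in_quartet=2 acc=0xBA0 bytes_emitted=0
After char 2 ('T'=19): chars_in_quartet=3 acc=0x2E813 bytes_emitted=0
After char 3 ('3'=55): chars_in_quartet=4 acc=0xBA04F7 -> emit BA 04 F7, reset; bytes_emitted=3
After char 4 ('/'=63): chars_in_quartet=1 acc=0x3F bytes_emitted=3
After char 5 ('F'=5): chars_in_quartet=2 acc=0xFC5 bytes_emitted=3
After char 6 ('q'=42): chars_in_quartet=3 acc=0x3F16A bytes_emitted=3
After char 7 ('k'=36): chars_in_quartet=4 acc=0xFC5AA4 -> emit FC 5A A4, reset; bytes_emitted=6
After char 8 ('x'=49): chars_in_quartet=1 acc=0x31 bytes_emitted=6
After char 9 ('M'=12): chars_in_quartet=2 acc=0xC4C bytes_emitted=6

Answer: 2 0xC4C 6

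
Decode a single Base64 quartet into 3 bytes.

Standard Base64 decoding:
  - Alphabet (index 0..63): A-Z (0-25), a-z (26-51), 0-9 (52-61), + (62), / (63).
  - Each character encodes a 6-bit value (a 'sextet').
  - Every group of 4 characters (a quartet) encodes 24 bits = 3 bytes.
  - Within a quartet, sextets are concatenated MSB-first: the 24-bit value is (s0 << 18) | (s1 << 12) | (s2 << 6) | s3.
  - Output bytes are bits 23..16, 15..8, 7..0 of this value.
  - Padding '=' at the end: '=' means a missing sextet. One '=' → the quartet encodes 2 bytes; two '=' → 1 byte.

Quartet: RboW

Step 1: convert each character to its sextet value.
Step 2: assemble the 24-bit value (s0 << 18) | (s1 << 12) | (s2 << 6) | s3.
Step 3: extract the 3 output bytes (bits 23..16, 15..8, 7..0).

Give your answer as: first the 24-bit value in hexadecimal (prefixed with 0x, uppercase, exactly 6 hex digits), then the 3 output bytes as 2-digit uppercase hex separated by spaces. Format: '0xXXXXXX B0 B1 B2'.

Sextets: R=17, b=27, o=40, W=22
24-bit: (17<<18) | (27<<12) | (40<<6) | 22
      = 0x440000 | 0x01B000 | 0x000A00 | 0x000016
      = 0x45BA16
Bytes: (v>>16)&0xFF=45, (v>>8)&0xFF=BA, v&0xFF=16

Answer: 0x45BA16 45 BA 16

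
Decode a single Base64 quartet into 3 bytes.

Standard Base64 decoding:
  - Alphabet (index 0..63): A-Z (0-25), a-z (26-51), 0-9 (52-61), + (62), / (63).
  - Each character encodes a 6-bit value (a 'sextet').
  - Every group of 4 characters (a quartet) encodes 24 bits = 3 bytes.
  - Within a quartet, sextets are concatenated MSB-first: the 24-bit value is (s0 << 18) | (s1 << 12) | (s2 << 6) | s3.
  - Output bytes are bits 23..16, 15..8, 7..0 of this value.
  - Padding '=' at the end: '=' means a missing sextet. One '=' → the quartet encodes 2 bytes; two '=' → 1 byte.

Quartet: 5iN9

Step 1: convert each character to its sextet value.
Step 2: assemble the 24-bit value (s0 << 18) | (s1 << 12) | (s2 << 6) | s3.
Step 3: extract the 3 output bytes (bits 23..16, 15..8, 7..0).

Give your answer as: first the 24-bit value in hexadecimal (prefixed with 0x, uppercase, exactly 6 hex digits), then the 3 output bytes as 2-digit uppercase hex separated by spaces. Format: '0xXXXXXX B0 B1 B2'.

Answer: 0xE6237D E6 23 7D

Derivation:
Sextets: 5=57, i=34, N=13, 9=61
24-bit: (57<<18) | (34<<12) | (13<<6) | 61
      = 0xE40000 | 0x022000 | 0x000340 | 0x00003D
      = 0xE6237D
Bytes: (v>>16)&0xFF=E6, (v>>8)&0xFF=23, v&0xFF=7D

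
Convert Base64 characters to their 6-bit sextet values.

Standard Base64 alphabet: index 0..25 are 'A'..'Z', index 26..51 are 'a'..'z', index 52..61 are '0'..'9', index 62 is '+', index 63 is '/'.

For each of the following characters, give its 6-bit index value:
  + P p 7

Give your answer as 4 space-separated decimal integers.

'+': index 62
'P': A..Z range, ord('P') − ord('A') = 15
'p': a..z range, 26 + ord('p') − ord('a') = 41
'7': 0..9 range, 52 + ord('7') − ord('0') = 59

Answer: 62 15 41 59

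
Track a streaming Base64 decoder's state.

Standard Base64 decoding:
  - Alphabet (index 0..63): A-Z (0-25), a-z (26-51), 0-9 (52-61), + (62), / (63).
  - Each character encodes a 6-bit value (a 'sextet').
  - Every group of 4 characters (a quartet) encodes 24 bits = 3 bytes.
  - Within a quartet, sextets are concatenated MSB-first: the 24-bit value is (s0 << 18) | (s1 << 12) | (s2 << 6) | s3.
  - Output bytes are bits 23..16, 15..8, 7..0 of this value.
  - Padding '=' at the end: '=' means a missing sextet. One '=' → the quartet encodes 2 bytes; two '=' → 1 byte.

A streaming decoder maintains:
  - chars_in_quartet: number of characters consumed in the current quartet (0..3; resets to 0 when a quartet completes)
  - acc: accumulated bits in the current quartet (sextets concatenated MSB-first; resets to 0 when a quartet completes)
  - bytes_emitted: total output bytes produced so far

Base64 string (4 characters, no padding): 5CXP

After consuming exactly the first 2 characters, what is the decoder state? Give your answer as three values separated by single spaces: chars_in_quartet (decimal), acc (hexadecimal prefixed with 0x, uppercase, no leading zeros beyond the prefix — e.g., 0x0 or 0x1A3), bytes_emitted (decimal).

After char 0 ('5'=57): chars_in_quartet=1 acc=0x39 bytes_emitted=0
After char 1 ('C'=2): chars_in_quartet=2 acc=0xE42 bytes_emitted=0

Answer: 2 0xE42 0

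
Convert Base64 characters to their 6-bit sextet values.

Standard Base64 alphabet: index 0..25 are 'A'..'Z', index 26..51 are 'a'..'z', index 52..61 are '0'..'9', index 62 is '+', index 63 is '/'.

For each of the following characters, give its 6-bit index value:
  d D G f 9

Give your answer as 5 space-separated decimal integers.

Answer: 29 3 6 31 61

Derivation:
'd': a..z range, 26 + ord('d') − ord('a') = 29
'D': A..Z range, ord('D') − ord('A') = 3
'G': A..Z range, ord('G') − ord('A') = 6
'f': a..z range, 26 + ord('f') − ord('a') = 31
'9': 0..9 range, 52 + ord('9') − ord('0') = 61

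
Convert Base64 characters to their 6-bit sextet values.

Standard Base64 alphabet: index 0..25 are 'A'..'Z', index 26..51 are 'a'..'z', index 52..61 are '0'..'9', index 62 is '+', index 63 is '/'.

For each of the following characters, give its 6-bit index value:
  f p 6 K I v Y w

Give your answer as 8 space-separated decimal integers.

Answer: 31 41 58 10 8 47 24 48

Derivation:
'f': a..z range, 26 + ord('f') − ord('a') = 31
'p': a..z range, 26 + ord('p') − ord('a') = 41
'6': 0..9 range, 52 + ord('6') − ord('0') = 58
'K': A..Z range, ord('K') − ord('A') = 10
'I': A..Z range, ord('I') − ord('A') = 8
'v': a..z range, 26 + ord('v') − ord('a') = 47
'Y': A..Z range, ord('Y') − ord('A') = 24
'w': a..z range, 26 + ord('w') − ord('a') = 48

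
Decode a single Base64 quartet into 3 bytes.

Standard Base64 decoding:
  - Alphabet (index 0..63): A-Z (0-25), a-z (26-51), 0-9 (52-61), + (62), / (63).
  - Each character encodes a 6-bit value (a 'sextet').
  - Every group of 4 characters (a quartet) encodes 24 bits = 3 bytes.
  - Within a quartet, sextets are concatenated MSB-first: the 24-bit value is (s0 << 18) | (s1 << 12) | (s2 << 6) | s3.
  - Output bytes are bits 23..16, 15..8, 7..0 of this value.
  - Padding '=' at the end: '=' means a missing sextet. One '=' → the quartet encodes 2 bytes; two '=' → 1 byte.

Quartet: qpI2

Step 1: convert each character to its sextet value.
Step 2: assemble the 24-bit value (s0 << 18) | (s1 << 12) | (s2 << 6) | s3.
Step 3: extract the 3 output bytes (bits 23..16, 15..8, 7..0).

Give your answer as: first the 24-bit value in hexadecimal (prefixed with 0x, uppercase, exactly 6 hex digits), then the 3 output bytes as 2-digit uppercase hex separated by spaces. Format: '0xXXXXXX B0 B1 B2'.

Answer: 0xAA9236 AA 92 36

Derivation:
Sextets: q=42, p=41, I=8, 2=54
24-bit: (42<<18) | (41<<12) | (8<<6) | 54
      = 0xA80000 | 0x029000 | 0x000200 | 0x000036
      = 0xAA9236
Bytes: (v>>16)&0xFF=AA, (v>>8)&0xFF=92, v&0xFF=36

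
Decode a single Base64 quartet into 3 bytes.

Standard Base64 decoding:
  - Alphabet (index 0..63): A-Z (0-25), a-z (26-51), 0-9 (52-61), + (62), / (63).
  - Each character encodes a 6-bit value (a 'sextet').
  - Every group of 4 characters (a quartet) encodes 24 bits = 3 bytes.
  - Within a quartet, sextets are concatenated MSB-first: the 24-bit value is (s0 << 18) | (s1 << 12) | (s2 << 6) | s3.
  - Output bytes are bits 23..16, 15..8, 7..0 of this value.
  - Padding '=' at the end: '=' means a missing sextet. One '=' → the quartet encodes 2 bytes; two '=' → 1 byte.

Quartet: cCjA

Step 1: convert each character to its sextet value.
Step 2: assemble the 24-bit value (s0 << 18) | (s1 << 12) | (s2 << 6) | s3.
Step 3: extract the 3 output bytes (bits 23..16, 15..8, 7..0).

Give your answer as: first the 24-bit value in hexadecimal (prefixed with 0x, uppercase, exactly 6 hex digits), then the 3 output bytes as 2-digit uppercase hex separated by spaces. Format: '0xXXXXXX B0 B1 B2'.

Sextets: c=28, C=2, j=35, A=0
24-bit: (28<<18) | (2<<12) | (35<<6) | 0
      = 0x700000 | 0x002000 | 0x0008C0 | 0x000000
      = 0x7028C0
Bytes: (v>>16)&0xFF=70, (v>>8)&0xFF=28, v&0xFF=C0

Answer: 0x7028C0 70 28 C0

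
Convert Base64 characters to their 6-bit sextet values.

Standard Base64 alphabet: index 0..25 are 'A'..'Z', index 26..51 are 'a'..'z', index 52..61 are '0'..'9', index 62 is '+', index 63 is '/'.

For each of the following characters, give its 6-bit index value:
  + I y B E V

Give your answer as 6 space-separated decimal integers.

Answer: 62 8 50 1 4 21

Derivation:
'+': index 62
'I': A..Z range, ord('I') − ord('A') = 8
'y': a..z range, 26 + ord('y') − ord('a') = 50
'B': A..Z range, ord('B') − ord('A') = 1
'E': A..Z range, ord('E') − ord('A') = 4
'V': A..Z range, ord('V') − ord('A') = 21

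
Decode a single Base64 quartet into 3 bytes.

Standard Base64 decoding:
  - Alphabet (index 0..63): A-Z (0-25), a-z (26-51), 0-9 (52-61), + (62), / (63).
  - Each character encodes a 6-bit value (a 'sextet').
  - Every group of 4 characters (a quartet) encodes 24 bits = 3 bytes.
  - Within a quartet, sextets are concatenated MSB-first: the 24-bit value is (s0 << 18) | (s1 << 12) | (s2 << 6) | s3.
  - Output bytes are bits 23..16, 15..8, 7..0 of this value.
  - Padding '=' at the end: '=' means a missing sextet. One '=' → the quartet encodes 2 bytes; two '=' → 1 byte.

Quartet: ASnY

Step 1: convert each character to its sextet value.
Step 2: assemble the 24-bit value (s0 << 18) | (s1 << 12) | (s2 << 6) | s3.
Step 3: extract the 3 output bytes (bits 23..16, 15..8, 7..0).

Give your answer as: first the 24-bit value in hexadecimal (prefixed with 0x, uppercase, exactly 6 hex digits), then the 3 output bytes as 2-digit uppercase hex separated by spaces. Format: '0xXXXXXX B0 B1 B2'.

Answer: 0x0129D8 01 29 D8

Derivation:
Sextets: A=0, S=18, n=39, Y=24
24-bit: (0<<18) | (18<<12) | (39<<6) | 24
      = 0x000000 | 0x012000 | 0x0009C0 | 0x000018
      = 0x0129D8
Bytes: (v>>16)&0xFF=01, (v>>8)&0xFF=29, v&0xFF=D8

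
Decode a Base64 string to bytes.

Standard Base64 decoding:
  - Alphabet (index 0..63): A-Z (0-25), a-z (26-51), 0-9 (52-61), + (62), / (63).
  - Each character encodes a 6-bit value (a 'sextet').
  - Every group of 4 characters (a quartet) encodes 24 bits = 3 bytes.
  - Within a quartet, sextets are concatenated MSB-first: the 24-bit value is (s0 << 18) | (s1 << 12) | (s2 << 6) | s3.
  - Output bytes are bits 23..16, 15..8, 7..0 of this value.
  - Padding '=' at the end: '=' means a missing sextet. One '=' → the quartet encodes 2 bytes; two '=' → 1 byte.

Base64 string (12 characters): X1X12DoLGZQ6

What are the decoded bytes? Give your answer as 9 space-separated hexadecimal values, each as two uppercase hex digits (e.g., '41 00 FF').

After char 0 ('X'=23): chars_in_quartet=1 acc=0x17 bytes_emitted=0
After char 1 ('1'=53): chars_in_quartet=2 acc=0x5F5 bytes_emitted=0
After char 2 ('X'=23): chars_in_quartet=3 acc=0x17D57 bytes_emitted=0
After char 3 ('1'=53): chars_in_quartet=4 acc=0x5F55F5 -> emit 5F 55 F5, reset; bytes_emitted=3
After char 4 ('2'=54): chars_in_quartet=1 acc=0x36 bytes_emitted=3
After char 5 ('D'=3): chars_in_quartet=2 acc=0xD83 bytes_emitted=3
After char 6 ('o'=40): chars_in_quartet=3 acc=0x360E8 bytes_emitted=3
After char 7 ('L'=11): chars_in_quartet=4 acc=0xD83A0B -> emit D8 3A 0B, reset; bytes_emitted=6
After char 8 ('G'=6): chars_in_quartet=1 acc=0x6 bytes_emitted=6
After char 9 ('Z'=25): chars_in_quartet=2 acc=0x199 bytes_emitted=6
After char 10 ('Q'=16): chars_in_quartet=3 acc=0x6650 bytes_emitted=6
After char 11 ('6'=58): chars_in_quartet=4 acc=0x19943A -> emit 19 94 3A, reset; bytes_emitted=9

Answer: 5F 55 F5 D8 3A 0B 19 94 3A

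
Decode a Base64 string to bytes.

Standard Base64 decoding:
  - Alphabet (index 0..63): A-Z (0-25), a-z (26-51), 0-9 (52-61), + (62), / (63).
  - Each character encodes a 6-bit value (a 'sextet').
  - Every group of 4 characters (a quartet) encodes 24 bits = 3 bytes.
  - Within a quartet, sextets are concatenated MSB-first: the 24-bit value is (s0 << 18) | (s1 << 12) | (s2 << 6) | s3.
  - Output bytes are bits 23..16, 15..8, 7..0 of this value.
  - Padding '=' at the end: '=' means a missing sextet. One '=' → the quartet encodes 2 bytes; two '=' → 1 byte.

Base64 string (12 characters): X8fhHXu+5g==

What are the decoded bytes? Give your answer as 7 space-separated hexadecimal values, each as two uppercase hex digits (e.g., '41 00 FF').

Answer: 5F C7 E1 1D 7B BE E6

Derivation:
After char 0 ('X'=23): chars_in_quartet=1 acc=0x17 bytes_emitted=0
After char 1 ('8'=60): chars_in_quartet=2 acc=0x5FC bytes_emitted=0
After char 2 ('f'=31): chars_in_quartet=3 acc=0x17F1F bytes_emitted=0
After char 3 ('h'=33): chars_in_quartet=4 acc=0x5FC7E1 -> emit 5F C7 E1, reset; bytes_emitted=3
After char 4 ('H'=7): chars_in_quartet=1 acc=0x7 bytes_emitted=3
After char 5 ('X'=23): chars_in_quartet=2 acc=0x1D7 bytes_emitted=3
After char 6 ('u'=46): chars_in_quartet=3 acc=0x75EE bytes_emitted=3
After char 7 ('+'=62): chars_in_quartet=4 acc=0x1D7BBE -> emit 1D 7B BE, reset; bytes_emitted=6
After char 8 ('5'=57): chars_in_quartet=1 acc=0x39 bytes_emitted=6
After char 9 ('g'=32): chars_in_quartet=2 acc=0xE60 bytes_emitted=6
Padding '==': partial quartet acc=0xE60 -> emit E6; bytes_emitted=7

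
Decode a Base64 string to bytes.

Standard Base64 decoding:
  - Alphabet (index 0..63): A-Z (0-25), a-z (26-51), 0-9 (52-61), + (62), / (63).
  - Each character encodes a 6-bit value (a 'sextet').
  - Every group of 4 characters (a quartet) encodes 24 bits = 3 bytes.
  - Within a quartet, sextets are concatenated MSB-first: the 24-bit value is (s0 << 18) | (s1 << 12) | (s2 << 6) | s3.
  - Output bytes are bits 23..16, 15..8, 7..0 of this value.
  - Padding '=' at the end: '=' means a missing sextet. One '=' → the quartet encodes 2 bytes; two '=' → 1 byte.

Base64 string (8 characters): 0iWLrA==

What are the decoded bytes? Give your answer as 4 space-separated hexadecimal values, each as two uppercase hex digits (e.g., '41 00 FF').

After char 0 ('0'=52): chars_in_quartet=1 acc=0x34 bytes_emitted=0
After char 1 ('i'=34): chars_in_quartet=2 acc=0xD22 bytes_emitted=0
After char 2 ('W'=22): chars_in_quartet=3 acc=0x34896 bytes_emitted=0
After char 3 ('L'=11): chars_in_quartet=4 acc=0xD2258B -> emit D2 25 8B, reset; bytes_emitted=3
After char 4 ('r'=43): chars_in_quartet=1 acc=0x2B bytes_emitted=3
After char 5 ('A'=0): chars_in_quartet=2 acc=0xAC0 bytes_emitted=3
Padding '==': partial quartet acc=0xAC0 -> emit AC; bytes_emitted=4

Answer: D2 25 8B AC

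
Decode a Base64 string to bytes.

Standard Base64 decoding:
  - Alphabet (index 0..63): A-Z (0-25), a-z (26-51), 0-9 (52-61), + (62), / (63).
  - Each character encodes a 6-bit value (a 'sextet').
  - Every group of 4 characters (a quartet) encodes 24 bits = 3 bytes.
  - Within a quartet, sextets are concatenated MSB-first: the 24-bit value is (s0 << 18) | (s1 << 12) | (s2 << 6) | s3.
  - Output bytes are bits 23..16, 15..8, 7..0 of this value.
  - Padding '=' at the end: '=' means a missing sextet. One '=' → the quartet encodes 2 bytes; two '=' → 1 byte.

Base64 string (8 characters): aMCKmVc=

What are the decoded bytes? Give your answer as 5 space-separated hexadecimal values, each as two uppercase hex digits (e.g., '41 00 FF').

After char 0 ('a'=26): chars_in_quartet=1 acc=0x1A bytes_emitted=0
After char 1 ('M'=12): chars_in_quartet=2 acc=0x68C bytes_emitted=0
After char 2 ('C'=2): chars_in_quartet=3 acc=0x1A302 bytes_emitted=0
After char 3 ('K'=10): chars_in_quartet=4 acc=0x68C08A -> emit 68 C0 8A, reset; bytes_emitted=3
After char 4 ('m'=38): chars_in_quartet=1 acc=0x26 bytes_emitted=3
After char 5 ('V'=21): chars_in_quartet=2 acc=0x995 bytes_emitted=3
After char 6 ('c'=28): chars_in_quartet=3 acc=0x2655C bytes_emitted=3
Padding '=': partial quartet acc=0x2655C -> emit 99 57; bytes_emitted=5

Answer: 68 C0 8A 99 57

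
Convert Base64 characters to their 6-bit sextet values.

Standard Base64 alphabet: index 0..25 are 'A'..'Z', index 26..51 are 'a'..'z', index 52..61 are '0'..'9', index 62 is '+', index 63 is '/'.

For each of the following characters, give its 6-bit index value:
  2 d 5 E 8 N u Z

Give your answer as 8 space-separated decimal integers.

Answer: 54 29 57 4 60 13 46 25

Derivation:
'2': 0..9 range, 52 + ord('2') − ord('0') = 54
'd': a..z range, 26 + ord('d') − ord('a') = 29
'5': 0..9 range, 52 + ord('5') − ord('0') = 57
'E': A..Z range, ord('E') − ord('A') = 4
'8': 0..9 range, 52 + ord('8') − ord('0') = 60
'N': A..Z range, ord('N') − ord('A') = 13
'u': a..z range, 26 + ord('u') − ord('a') = 46
'Z': A..Z range, ord('Z') − ord('A') = 25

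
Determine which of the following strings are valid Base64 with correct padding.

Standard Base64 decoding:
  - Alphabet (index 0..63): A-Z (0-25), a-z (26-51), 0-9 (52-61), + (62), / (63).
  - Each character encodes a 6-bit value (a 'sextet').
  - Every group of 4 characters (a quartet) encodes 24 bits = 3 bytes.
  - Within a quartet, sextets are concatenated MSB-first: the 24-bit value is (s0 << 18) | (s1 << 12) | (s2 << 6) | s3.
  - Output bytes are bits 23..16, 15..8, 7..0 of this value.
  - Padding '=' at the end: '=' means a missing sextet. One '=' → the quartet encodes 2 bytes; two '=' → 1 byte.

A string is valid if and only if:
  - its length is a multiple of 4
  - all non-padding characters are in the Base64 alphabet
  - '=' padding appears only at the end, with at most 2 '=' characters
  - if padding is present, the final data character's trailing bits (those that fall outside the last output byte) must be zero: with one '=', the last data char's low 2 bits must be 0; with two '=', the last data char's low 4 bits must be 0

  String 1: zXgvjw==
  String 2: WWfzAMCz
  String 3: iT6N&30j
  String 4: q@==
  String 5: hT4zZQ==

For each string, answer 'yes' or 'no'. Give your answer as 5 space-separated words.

Answer: yes yes no no yes

Derivation:
String 1: 'zXgvjw==' → valid
String 2: 'WWfzAMCz' → valid
String 3: 'iT6N&30j' → invalid (bad char(s): ['&'])
String 4: 'q@==' → invalid (bad char(s): ['@'])
String 5: 'hT4zZQ==' → valid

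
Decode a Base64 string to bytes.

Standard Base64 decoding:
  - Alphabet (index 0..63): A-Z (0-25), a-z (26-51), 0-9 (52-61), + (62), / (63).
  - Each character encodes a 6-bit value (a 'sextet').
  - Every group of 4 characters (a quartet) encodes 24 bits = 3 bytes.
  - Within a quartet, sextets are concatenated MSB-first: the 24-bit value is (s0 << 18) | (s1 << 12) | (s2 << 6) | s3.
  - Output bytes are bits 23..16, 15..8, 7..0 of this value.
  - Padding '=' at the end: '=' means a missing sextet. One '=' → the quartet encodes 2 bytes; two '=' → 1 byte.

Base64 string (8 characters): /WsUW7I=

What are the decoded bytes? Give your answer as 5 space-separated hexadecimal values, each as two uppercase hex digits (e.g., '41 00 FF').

After char 0 ('/'=63): chars_in_quartet=1 acc=0x3F bytes_emitted=0
After char 1 ('W'=22): chars_in_quartet=2 acc=0xFD6 bytes_emitted=0
After char 2 ('s'=44): chars_in_quartet=3 acc=0x3F5AC bytes_emitted=0
After char 3 ('U'=20): chars_in_quartet=4 acc=0xFD6B14 -> emit FD 6B 14, reset; bytes_emitted=3
After char 4 ('W'=22): chars_in_quartet=1 acc=0x16 bytes_emitted=3
After char 5 ('7'=59): chars_in_quartet=2 acc=0x5BB bytes_emitted=3
After char 6 ('I'=8): chars_in_quartet=3 acc=0x16EC8 bytes_emitted=3
Padding '=': partial quartet acc=0x16EC8 -> emit 5B B2; bytes_emitted=5

Answer: FD 6B 14 5B B2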